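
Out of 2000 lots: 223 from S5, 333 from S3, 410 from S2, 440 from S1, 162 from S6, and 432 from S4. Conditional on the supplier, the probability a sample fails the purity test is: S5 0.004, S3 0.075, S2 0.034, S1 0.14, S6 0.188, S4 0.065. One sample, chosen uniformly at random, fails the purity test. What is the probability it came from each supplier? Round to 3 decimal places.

S5 0.006, S3 0.156, S2 0.087, S1 0.385, S6 0.190, S4 0.176

Prior × likelihood for each hypothesis:
  S5: 0.1115 × 0.004 = 0.000446
  S3: 0.1665 × 0.075 = 0.0124875
  S2: 0.205 × 0.034 = 0.00697
  S1: 0.22 × 0.14 = 0.0308
  S6: 0.081 × 0.188 = 0.015228
  S4: 0.216 × 0.065 = 0.01404
Normalizing constant = 0.0799715.
P(S5 | off-spec) = 0.000446/0.0799715 ≈ 0.006
P(S3 | off-spec) = 0.0124875/0.0799715 ≈ 0.156
P(S2 | off-spec) = 0.00697/0.0799715 ≈ 0.087
P(S1 | off-spec) = 0.0308/0.0799715 ≈ 0.385
P(S6 | off-spec) = 0.015228/0.0799715 ≈ 0.190
P(S4 | off-spec) = 0.01404/0.0799715 ≈ 0.176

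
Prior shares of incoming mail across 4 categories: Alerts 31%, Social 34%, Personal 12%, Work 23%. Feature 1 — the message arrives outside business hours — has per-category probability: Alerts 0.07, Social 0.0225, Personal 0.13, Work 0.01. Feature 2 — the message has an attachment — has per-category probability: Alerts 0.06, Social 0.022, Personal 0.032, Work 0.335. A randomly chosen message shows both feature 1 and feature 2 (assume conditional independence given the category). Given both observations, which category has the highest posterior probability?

Alerts

Compute prior × likelihood for every hypothesis:
  Alerts: 0.31 × 0.07 × 0.06 = 0.001302
  Social: 0.34 × 0.0225 × 0.022 = 0.0001683
  Personal: 0.12 × 0.13 × 0.032 = 0.0004992
  Work: 0.23 × 0.01 × 0.335 = 0.0007705
Total = 0.00274.
Largest term belongs to Alerts, so Alerts is most probable.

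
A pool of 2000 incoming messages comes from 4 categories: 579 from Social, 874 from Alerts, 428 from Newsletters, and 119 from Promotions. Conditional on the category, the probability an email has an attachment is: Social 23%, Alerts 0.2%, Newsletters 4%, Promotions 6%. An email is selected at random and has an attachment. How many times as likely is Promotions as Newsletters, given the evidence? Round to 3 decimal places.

0.417

By Bayes' rule, posterior ∝ prior × likelihood:
  Social: 0.2895 × 0.23 = 0.066585
  Alerts: 0.437 × 0.002 = 0.000874
  Newsletters: 0.214 × 0.04 = 0.00856
  Promotions: 0.0595 × 0.06 = 0.00357
Total = 0.079589.
The ratio is 0.00357 / 0.00856 (the normalizer cancels) = 0.417.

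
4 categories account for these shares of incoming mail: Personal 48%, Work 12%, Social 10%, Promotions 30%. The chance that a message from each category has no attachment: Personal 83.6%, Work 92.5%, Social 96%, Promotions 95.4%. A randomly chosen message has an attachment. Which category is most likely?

Personal

Taking complements, P(attachment | each) = Personal 0.164, Work 0.075, Social 0.04, Promotions 0.046.
By Bayes' rule, posterior ∝ prior × likelihood:
  Personal: 0.48 × 0.164 = 0.07872
  Work: 0.12 × 0.075 = 0.009
  Social: 0.1 × 0.04 = 0.004
  Promotions: 0.3 × 0.046 = 0.0138
Total = 0.10552.
Largest term belongs to Personal, so Personal is most probable.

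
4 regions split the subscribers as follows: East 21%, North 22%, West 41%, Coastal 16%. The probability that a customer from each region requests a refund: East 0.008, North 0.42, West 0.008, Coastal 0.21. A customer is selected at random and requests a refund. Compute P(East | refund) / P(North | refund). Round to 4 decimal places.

Prior × likelihood for each hypothesis:
  East: 0.21 × 0.008 = 0.00168
  North: 0.22 × 0.42 = 0.0924
  West: 0.41 × 0.008 = 0.00328
  Coastal: 0.16 × 0.21 = 0.0336
Sum = 0.13096.
The ratio is 0.00168 / 0.0924 (the normalizer cancels) = 0.0182.

0.0182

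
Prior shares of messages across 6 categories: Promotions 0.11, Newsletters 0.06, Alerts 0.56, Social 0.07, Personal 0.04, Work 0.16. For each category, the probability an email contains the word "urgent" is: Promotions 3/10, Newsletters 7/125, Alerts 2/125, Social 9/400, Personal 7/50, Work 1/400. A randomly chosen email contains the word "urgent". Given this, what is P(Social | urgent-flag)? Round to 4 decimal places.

Unnormalized posteriors (prior × likelihood):
  Promotions: 0.11 × 0.3 = 0.033
  Newsletters: 0.06 × 0.056 = 0.00336
  Alerts: 0.56 × 0.016 = 0.00896
  Social: 0.07 × 0.0225 = 0.001575
  Personal: 0.04 × 0.14 = 0.0056
  Work: 0.16 × 0.0025 = 0.0004
Total = 0.052895.
P(Social | evidence) = 0.001575 / 0.052895 ≈ 0.0298.

0.0298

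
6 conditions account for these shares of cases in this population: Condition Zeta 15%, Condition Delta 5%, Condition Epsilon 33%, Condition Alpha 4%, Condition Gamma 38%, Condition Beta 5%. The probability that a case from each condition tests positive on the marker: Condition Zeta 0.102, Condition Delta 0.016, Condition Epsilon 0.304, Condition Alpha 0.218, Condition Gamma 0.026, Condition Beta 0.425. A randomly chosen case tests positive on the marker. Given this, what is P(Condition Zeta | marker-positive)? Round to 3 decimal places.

0.098

Unnormalized posteriors (prior × likelihood):
  Condition Zeta: 0.15 × 0.102 = 0.0153
  Condition Delta: 0.05 × 0.016 = 0.0008
  Condition Epsilon: 0.33 × 0.304 = 0.10032
  Condition Alpha: 0.04 × 0.218 = 0.00872
  Condition Gamma: 0.38 × 0.026 = 0.00988
  Condition Beta: 0.05 × 0.425 = 0.02125
Total = 0.15627.
P(Condition Zeta | evidence) = 0.0153 / 0.15627 ≈ 0.098.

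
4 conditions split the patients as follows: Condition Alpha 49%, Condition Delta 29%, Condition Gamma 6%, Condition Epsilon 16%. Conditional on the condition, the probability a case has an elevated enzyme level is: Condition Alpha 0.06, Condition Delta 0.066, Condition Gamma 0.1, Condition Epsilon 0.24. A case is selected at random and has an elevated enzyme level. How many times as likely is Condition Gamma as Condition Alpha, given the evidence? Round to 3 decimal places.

0.204

Prior × likelihood for each hypothesis:
  Condition Alpha: 0.49 × 0.06 = 0.0294
  Condition Delta: 0.29 × 0.066 = 0.01914
  Condition Gamma: 0.06 × 0.1 = 0.006
  Condition Epsilon: 0.16 × 0.24 = 0.0384
Sum = 0.09294.
The ratio is 0.006 / 0.0294 (the normalizer cancels) = 0.204.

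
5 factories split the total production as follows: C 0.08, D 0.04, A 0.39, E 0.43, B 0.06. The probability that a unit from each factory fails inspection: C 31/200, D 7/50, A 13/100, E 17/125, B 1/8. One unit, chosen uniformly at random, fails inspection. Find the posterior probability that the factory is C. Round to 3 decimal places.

0.092

Prior × likelihood for each hypothesis:
  C: 0.08 × 0.155 = 0.0124
  D: 0.04 × 0.14 = 0.0056
  A: 0.39 × 0.13 = 0.0507
  E: 0.43 × 0.136 = 0.05848
  B: 0.06 × 0.125 = 0.0075
Sum = 0.13468.
P(C | evidence) = 0.0124 / 0.13468 ≈ 0.092.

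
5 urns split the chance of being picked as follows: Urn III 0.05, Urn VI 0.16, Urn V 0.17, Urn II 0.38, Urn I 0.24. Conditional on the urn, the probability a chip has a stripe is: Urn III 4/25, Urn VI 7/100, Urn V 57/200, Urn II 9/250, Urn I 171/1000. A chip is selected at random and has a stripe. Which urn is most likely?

Urn V

Unnormalized posteriors (prior × likelihood):
  Urn III: 0.05 × 0.16 = 0.008
  Urn VI: 0.16 × 0.07 = 0.0112
  Urn V: 0.17 × 0.285 = 0.04845
  Urn II: 0.38 × 0.036 = 0.01368
  Urn I: 0.24 × 0.171 = 0.04104
Normalizing constant = 0.12237.
Largest term belongs to Urn V, so Urn V is most probable.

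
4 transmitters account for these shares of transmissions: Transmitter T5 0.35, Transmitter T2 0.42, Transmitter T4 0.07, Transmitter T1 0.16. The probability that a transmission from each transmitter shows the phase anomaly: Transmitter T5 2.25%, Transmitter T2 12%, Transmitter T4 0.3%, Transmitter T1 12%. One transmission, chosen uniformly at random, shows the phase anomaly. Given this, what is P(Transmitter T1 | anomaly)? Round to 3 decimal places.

0.247

Prior × likelihood for each hypothesis:
  Transmitter T5: 0.35 × 0.0225 = 0.007875
  Transmitter T2: 0.42 × 0.12 = 0.0504
  Transmitter T4: 0.07 × 0.003 = 0.00021
  Transmitter T1: 0.16 × 0.12 = 0.0192
Normalizing constant = 0.077685.
P(Transmitter T1 | evidence) = 0.0192 / 0.077685 ≈ 0.247.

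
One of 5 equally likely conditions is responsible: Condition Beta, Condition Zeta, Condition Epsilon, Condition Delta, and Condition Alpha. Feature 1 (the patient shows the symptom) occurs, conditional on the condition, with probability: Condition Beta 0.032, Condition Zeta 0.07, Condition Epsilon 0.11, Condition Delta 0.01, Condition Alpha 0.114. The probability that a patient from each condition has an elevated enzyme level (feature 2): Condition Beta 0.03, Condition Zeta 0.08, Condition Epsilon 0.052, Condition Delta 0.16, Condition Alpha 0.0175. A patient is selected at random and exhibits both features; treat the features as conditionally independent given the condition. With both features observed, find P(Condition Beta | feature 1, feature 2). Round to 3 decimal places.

0.060

With a uniform prior (1/5 each), posterior ∝ likelihood:
  Condition Beta: 0.032 × 0.03 = 0.00096
  Condition Zeta: 0.07 × 0.08 = 0.0056
  Condition Epsilon: 0.11 × 0.052 = 0.00572
  Condition Delta: 0.01 × 0.16 = 0.0016
  Condition Alpha: 0.114 × 0.0175 = 0.001995
Sum = 0.015875.
P(Condition Beta | evidence) = 0.00096 / 0.015875 ≈ 0.060.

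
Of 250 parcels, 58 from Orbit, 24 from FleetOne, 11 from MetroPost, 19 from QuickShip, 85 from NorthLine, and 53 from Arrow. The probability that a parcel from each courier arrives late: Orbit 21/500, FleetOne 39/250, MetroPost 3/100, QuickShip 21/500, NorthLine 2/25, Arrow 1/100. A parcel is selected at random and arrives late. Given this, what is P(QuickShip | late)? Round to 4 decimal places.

Prior × likelihood for each hypothesis:
  Orbit: 0.232 × 0.042 = 0.009744
  FleetOne: 0.096 × 0.156 = 0.014976
  MetroPost: 0.044 × 0.03 = 0.00132
  QuickShip: 0.076 × 0.042 = 0.003192
  NorthLine: 0.34 × 0.08 = 0.0272
  Arrow: 0.212 × 0.01 = 0.00212
Total = 0.058552.
P(QuickShip | evidence) = 0.003192 / 0.058552 ≈ 0.0545.

0.0545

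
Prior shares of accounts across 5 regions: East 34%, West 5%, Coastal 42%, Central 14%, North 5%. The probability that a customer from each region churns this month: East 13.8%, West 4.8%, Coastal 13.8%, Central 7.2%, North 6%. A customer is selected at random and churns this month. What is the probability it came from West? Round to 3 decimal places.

0.020

Prior × likelihood for each hypothesis:
  East: 0.34 × 0.138 = 0.04692
  West: 0.05 × 0.048 = 0.0024
  Coastal: 0.42 × 0.138 = 0.05796
  Central: 0.14 × 0.072 = 0.01008
  North: 0.05 × 0.06 = 0.003
Total = 0.12036.
P(West | evidence) = 0.0024 / 0.12036 ≈ 0.020.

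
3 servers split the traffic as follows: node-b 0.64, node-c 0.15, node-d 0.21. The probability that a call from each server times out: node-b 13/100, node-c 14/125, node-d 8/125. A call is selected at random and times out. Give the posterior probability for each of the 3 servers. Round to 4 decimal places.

node-b 0.7334, node-c 0.1481, node-d 0.1185

Prior × likelihood for each hypothesis:
  node-b: 0.64 × 0.13 = 0.0832
  node-c: 0.15 × 0.112 = 0.0168
  node-d: 0.21 × 0.064 = 0.01344
Sum = 0.11344.
P(node-b | timeout) = 0.0832/0.11344 ≈ 0.7334
P(node-c | timeout) = 0.0168/0.11344 ≈ 0.1481
P(node-d | timeout) = 0.01344/0.11344 ≈ 0.1185
(Check: 0.7334+0.1481+0.1185 = 1.0000.)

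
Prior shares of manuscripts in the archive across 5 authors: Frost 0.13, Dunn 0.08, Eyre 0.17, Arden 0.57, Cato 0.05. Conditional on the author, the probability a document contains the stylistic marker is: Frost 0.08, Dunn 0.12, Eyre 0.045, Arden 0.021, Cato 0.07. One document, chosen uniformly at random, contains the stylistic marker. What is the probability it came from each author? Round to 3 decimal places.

By Bayes' rule, posterior ∝ prior × likelihood:
  Frost: 0.13 × 0.08 = 0.0104
  Dunn: 0.08 × 0.12 = 0.0096
  Eyre: 0.17 × 0.045 = 0.00765
  Arden: 0.57 × 0.021 = 0.01197
  Cato: 0.05 × 0.07 = 0.0035
Normalizing constant = 0.04312.
P(Frost | marker) = 0.0104/0.04312 ≈ 0.241
P(Dunn | marker) = 0.0096/0.04312 ≈ 0.223
P(Eyre | marker) = 0.00765/0.04312 ≈ 0.177
P(Arden | marker) = 0.01197/0.04312 ≈ 0.278
P(Cato | marker) = 0.0035/0.04312 ≈ 0.081
(Check: 0.241+0.223+0.177+0.278+0.081 = 1.000.)

Frost 0.241, Dunn 0.223, Eyre 0.177, Arden 0.278, Cato 0.081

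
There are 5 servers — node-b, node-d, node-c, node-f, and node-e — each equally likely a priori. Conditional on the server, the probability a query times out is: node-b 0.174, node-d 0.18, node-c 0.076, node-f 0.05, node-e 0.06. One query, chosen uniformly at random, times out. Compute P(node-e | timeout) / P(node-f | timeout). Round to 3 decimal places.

Since the prior is uniform, the posterior is proportional to the likelihood:
  node-b: 0.174
  node-d: 0.18
  node-c: 0.076
  node-f: 0.05
  node-e: 0.06
Normalizing constant = 0.54.
The ratio is 0.06 / 0.05 (the normalizer cancels) = 1.200.

1.200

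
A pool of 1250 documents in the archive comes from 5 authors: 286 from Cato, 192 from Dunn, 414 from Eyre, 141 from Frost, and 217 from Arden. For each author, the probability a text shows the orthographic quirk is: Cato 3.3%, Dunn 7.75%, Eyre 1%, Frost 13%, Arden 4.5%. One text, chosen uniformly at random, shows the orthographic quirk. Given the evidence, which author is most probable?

By Bayes' rule, posterior ∝ prior × likelihood:
  Cato: 0.2288 × 0.033 = 0.0075504
  Dunn: 0.1536 × 0.0775 = 0.011904
  Eyre: 0.3312 × 0.01 = 0.003312
  Frost: 0.1128 × 0.13 = 0.014664
  Arden: 0.1736 × 0.045 = 0.007812
Sum = 0.0452424.
Largest term belongs to Frost, so Frost is most probable.

Frost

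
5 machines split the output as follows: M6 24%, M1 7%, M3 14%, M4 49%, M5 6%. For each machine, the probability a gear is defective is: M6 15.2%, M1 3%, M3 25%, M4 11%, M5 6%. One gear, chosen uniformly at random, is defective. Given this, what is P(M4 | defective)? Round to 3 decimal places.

Prior × likelihood for each hypothesis:
  M6: 0.24 × 0.152 = 0.03648
  M1: 0.07 × 0.03 = 0.0021
  M3: 0.14 × 0.25 = 0.035
  M4: 0.49 × 0.11 = 0.0539
  M5: 0.06 × 0.06 = 0.0036
Sum = 0.13108.
P(M4 | evidence) = 0.0539 / 0.13108 ≈ 0.411.

0.411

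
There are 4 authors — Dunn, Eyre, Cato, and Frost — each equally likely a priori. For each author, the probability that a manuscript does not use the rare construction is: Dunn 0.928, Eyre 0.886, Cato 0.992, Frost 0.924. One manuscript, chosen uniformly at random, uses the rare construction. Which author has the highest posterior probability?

Eyre

Taking complements, P(rare-form | each) = Dunn 0.072, Eyre 0.114, Cato 0.008, Frost 0.076.
With a uniform prior (1/4 each), posterior ∝ likelihood:
  Dunn: 0.072
  Eyre: 0.114
  Cato: 0.008
  Frost: 0.076
Sum = 0.27.
Largest term belongs to Eyre, so Eyre is most probable.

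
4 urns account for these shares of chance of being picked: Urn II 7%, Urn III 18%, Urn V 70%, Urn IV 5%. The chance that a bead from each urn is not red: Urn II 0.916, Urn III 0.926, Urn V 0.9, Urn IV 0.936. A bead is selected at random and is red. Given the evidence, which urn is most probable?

Taking complements, P(red | each) = Urn II 0.084, Urn III 0.074, Urn V 0.1, Urn IV 0.064.
Unnormalized posteriors (prior × likelihood):
  Urn II: 0.07 × 0.084 = 0.00588
  Urn III: 0.18 × 0.074 = 0.01332
  Urn V: 0.7 × 0.1 = 0.07
  Urn IV: 0.05 × 0.064 = 0.0032
Normalizing constant = 0.0924.
Largest term belongs to Urn V, so Urn V is most probable.

Urn V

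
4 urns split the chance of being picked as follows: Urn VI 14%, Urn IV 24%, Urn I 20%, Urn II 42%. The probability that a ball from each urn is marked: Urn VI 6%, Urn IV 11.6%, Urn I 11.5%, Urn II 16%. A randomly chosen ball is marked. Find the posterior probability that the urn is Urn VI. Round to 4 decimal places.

0.0664

Prior × likelihood for each hypothesis:
  Urn VI: 0.14 × 0.06 = 0.0084
  Urn IV: 0.24 × 0.116 = 0.02784
  Urn I: 0.2 × 0.115 = 0.023
  Urn II: 0.42 × 0.16 = 0.0672
Sum = 0.12644.
P(Urn VI | evidence) = 0.0084 / 0.12644 ≈ 0.0664.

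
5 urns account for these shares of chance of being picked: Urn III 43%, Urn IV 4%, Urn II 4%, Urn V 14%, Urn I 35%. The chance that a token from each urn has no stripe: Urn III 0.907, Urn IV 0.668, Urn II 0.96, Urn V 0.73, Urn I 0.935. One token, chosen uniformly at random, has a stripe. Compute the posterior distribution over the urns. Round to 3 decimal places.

Urn III 0.346, Urn IV 0.115, Urn II 0.014, Urn V 0.327, Urn I 0.197

Taking complements, P(striped | each) = Urn III 0.093, Urn IV 0.332, Urn II 0.04, Urn V 0.27, Urn I 0.065.
Unnormalized posteriors (prior × likelihood):
  Urn III: 0.43 × 0.093 = 0.03999
  Urn IV: 0.04 × 0.332 = 0.01328
  Urn II: 0.04 × 0.04 = 0.0016
  Urn V: 0.14 × 0.27 = 0.0378
  Urn I: 0.35 × 0.065 = 0.02275
Sum = 0.11542.
P(Urn III | striped) = 0.03999/0.11542 ≈ 0.346
P(Urn IV | striped) = 0.01328/0.11542 ≈ 0.115
P(Urn II | striped) = 0.0016/0.11542 ≈ 0.014
P(Urn V | striped) = 0.0378/0.11542 ≈ 0.327
P(Urn I | striped) = 0.02275/0.11542 ≈ 0.197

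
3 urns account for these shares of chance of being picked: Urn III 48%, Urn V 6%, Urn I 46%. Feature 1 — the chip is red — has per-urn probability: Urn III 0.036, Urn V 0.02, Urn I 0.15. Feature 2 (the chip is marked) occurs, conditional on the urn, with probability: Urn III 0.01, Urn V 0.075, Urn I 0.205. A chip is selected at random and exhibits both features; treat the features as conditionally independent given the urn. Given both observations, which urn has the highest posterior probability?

Prior × likelihood for each hypothesis:
  Urn III: 0.48 × 0.036 × 0.01 = 0.0001728
  Urn V: 0.06 × 0.02 × 0.075 = 0.00009
  Urn I: 0.46 × 0.15 × 0.205 = 0.014145
Sum = 0.0144078.
Largest term belongs to Urn I, so Urn I is most probable.

Urn I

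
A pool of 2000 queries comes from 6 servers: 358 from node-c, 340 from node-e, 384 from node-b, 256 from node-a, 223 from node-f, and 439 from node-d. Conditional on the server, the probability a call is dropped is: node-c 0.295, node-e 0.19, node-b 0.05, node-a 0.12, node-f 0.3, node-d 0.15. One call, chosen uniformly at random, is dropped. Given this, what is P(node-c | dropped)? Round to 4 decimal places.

0.2993

Unnormalized posteriors (prior × likelihood):
  node-c: 0.179 × 0.295 = 0.052805
  node-e: 0.17 × 0.19 = 0.0323
  node-b: 0.192 × 0.05 = 0.0096
  node-a: 0.128 × 0.12 = 0.01536
  node-f: 0.1115 × 0.3 = 0.03345
  node-d: 0.2195 × 0.15 = 0.032925
Sum = 0.17644.
P(node-c | evidence) = 0.052805 / 0.17644 ≈ 0.2993.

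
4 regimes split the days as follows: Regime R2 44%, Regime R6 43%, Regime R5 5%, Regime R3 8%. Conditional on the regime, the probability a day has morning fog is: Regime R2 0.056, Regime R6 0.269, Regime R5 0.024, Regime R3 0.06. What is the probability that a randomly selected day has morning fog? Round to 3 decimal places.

Prior × likelihood for each hypothesis:
  Regime R2: 0.44 × 0.056 = 0.02464
  Regime R6: 0.43 × 0.269 = 0.11567
  Regime R5: 0.05 × 0.024 = 0.0012
  Regime R3: 0.08 × 0.06 = 0.0048
P(fog) = 0.02464 + 0.11567 + 0.0012 + 0.0048 = 0.14631 → 0.146.

0.146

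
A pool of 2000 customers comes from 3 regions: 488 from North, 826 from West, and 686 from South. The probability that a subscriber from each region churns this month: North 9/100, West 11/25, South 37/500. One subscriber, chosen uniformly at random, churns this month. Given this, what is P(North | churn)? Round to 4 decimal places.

Prior × likelihood for each hypothesis:
  North: 0.244 × 0.09 = 0.02196
  West: 0.413 × 0.44 = 0.18172
  South: 0.343 × 0.074 = 0.025382
Normalizing constant = 0.229062.
P(North | evidence) = 0.02196 / 0.229062 ≈ 0.0959.

0.0959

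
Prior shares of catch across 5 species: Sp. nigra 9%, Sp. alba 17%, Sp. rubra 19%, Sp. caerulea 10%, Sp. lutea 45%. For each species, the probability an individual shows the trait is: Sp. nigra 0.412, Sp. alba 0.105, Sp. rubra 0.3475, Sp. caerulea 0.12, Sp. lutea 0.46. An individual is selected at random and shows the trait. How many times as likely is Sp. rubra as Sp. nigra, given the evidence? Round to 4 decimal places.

By Bayes' rule, posterior ∝ prior × likelihood:
  Sp. nigra: 0.09 × 0.412 = 0.03708
  Sp. alba: 0.17 × 0.105 = 0.01785
  Sp. rubra: 0.19 × 0.3475 = 0.066025
  Sp. caerulea: 0.1 × 0.12 = 0.012
  Sp. lutea: 0.45 × 0.46 = 0.207
Sum = 0.339955.
The ratio is 0.066025 / 0.03708 (the normalizer cancels) = 1.7806.

1.7806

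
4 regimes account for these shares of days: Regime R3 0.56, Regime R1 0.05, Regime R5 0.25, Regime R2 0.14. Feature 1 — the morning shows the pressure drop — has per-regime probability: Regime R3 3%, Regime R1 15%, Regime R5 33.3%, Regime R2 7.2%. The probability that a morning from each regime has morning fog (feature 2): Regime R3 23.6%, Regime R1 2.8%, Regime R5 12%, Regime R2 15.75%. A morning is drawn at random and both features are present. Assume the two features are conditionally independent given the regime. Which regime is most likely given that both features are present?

Regime R5

Unnormalized posteriors (prior × likelihood):
  Regime R3: 0.56 × 0.03 × 0.236 = 0.0039648
  Regime R1: 0.05 × 0.15 × 0.028 = 0.00021
  Regime R5: 0.25 × 0.333 × 0.12 = 0.00999
  Regime R2: 0.14 × 0.072 × 0.1575 = 0.0015876
Sum = 0.0157524.
Largest term belongs to Regime R5, so Regime R5 is most probable.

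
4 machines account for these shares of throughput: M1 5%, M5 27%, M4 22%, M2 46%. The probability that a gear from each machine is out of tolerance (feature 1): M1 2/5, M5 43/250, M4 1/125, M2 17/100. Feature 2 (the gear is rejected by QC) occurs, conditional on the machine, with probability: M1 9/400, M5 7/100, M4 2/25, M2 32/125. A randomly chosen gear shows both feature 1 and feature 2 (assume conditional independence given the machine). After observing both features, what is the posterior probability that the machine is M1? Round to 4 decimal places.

0.0189

Compute prior × likelihood for every hypothesis:
  M1: 0.05 × 0.4 × 0.0225 = 0.00045
  M5: 0.27 × 0.172 × 0.07 = 0.0032508
  M4: 0.22 × 0.008 × 0.08 = 0.0001408
  M2: 0.46 × 0.17 × 0.256 = 0.0200192
Normalizing constant = 0.0238608.
P(M1 | evidence) = 0.00045 / 0.0238608 ≈ 0.0189.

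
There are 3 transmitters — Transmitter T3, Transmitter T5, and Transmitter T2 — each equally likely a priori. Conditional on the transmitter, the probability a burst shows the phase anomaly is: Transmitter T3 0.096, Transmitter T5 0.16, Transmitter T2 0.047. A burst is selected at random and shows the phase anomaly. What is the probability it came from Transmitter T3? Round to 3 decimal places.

0.317

Since the prior is uniform, the posterior is proportional to the likelihood:
  Transmitter T3: 0.096
  Transmitter T5: 0.16
  Transmitter T2: 0.047
Total = 0.303.
P(Transmitter T3 | evidence) = 0.096 / 0.303 ≈ 0.317.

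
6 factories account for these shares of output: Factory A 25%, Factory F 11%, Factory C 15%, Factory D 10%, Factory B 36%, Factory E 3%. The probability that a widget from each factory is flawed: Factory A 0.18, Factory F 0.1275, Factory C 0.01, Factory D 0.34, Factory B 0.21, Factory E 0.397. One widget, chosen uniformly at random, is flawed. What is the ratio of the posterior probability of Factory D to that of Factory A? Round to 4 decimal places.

By Bayes' rule, posterior ∝ prior × likelihood:
  Factory A: 0.25 × 0.18 = 0.045
  Factory F: 0.11 × 0.1275 = 0.014025
  Factory C: 0.15 × 0.01 = 0.0015
  Factory D: 0.1 × 0.34 = 0.034
  Factory B: 0.36 × 0.21 = 0.0756
  Factory E: 0.03 × 0.397 = 0.01191
Normalizing constant = 0.182035.
The ratio is 0.034 / 0.045 (the normalizer cancels) = 0.7556.

0.7556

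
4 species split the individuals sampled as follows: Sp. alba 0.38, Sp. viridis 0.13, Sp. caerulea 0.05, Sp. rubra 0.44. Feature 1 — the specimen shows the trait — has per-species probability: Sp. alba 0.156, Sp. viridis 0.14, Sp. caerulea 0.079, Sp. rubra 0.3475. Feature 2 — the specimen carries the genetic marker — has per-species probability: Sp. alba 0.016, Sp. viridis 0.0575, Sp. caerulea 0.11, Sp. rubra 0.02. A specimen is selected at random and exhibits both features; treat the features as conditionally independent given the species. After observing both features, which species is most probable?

Sp. rubra

Unnormalized posteriors (prior × likelihood):
  Sp. alba: 0.38 × 0.156 × 0.016 = 0.00094848
  Sp. viridis: 0.13 × 0.14 × 0.0575 = 0.0010465
  Sp. caerulea: 0.05 × 0.079 × 0.11 = 0.0004345
  Sp. rubra: 0.44 × 0.3475 × 0.02 = 0.003058
Total = 0.00548748.
Largest term belongs to Sp. rubra, so Sp. rubra is most probable.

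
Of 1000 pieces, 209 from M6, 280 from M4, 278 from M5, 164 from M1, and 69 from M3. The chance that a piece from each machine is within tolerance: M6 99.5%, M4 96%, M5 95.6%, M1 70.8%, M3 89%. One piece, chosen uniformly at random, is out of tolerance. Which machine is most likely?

Taking complements, P(oversize | each) = M6 0.005, M4 0.04, M5 0.044, M1 0.292, M3 0.11.
By Bayes' rule, posterior ∝ prior × likelihood:
  M6: 0.209 × 0.005 = 0.001045
  M4: 0.28 × 0.04 = 0.0112
  M5: 0.278 × 0.044 = 0.012232
  M1: 0.164 × 0.292 = 0.047888
  M3: 0.069 × 0.11 = 0.00759
Total = 0.079955.
Largest term belongs to M1, so M1 is most probable.

M1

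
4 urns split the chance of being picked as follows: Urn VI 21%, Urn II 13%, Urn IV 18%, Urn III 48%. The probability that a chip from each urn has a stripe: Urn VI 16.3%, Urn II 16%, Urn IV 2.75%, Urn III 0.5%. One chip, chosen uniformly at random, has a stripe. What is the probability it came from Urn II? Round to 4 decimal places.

Prior × likelihood for each hypothesis:
  Urn VI: 0.21 × 0.163 = 0.03423
  Urn II: 0.13 × 0.16 = 0.0208
  Urn IV: 0.18 × 0.0275 = 0.00495
  Urn III: 0.48 × 0.005 = 0.0024
Normalizing constant = 0.06238.
P(Urn II | evidence) = 0.0208 / 0.06238 ≈ 0.3334.

0.3334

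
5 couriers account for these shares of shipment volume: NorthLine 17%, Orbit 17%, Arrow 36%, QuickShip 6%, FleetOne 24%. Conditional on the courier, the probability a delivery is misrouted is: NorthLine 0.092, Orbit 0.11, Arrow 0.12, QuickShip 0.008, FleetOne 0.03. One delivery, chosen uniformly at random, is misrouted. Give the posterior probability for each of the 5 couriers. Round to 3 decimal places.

NorthLine 0.184, Orbit 0.219, Arrow 0.507, QuickShip 0.006, FleetOne 0.084

Prior × likelihood for each hypothesis:
  NorthLine: 0.17 × 0.092 = 0.01564
  Orbit: 0.17 × 0.11 = 0.0187
  Arrow: 0.36 × 0.12 = 0.0432
  QuickShip: 0.06 × 0.008 = 0.00048
  FleetOne: 0.24 × 0.03 = 0.0072
Normalizing constant = 0.08522.
P(NorthLine | misrouted) = 0.01564/0.08522 ≈ 0.184
P(Orbit | misrouted) = 0.0187/0.08522 ≈ 0.219
P(Arrow | misrouted) = 0.0432/0.08522 ≈ 0.507
P(QuickShip | misrouted) = 0.00048/0.08522 ≈ 0.006
P(FleetOne | misrouted) = 0.0072/0.08522 ≈ 0.084
(Check: 0.184+0.219+0.507+0.006+0.084 = 1.000.)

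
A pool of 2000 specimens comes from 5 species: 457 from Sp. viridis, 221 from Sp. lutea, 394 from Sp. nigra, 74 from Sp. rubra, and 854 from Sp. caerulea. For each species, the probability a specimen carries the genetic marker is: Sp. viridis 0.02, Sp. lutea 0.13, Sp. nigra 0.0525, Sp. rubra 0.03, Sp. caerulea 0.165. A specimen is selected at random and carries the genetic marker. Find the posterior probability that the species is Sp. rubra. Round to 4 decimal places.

By Bayes' rule, posterior ∝ prior × likelihood:
  Sp. viridis: 0.2285 × 0.02 = 0.00457
  Sp. lutea: 0.1105 × 0.13 = 0.014365
  Sp. nigra: 0.197 × 0.0525 = 0.0103425
  Sp. rubra: 0.037 × 0.03 = 0.00111
  Sp. caerulea: 0.427 × 0.165 = 0.070455
Total = 0.1008425.
P(Sp. rubra | evidence) = 0.00111 / 0.1008425 ≈ 0.0110.

0.0110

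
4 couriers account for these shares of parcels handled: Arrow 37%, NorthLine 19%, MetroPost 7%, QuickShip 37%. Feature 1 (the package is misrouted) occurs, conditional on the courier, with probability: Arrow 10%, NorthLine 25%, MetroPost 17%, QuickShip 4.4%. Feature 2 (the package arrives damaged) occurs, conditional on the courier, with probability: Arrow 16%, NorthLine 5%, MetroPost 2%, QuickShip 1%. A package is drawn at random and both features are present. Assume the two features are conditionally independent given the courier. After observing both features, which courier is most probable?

Arrow

Prior × likelihood for each hypothesis:
  Arrow: 0.37 × 0.1 × 0.16 = 0.00592
  NorthLine: 0.19 × 0.25 × 0.05 = 0.002375
  MetroPost: 0.07 × 0.17 × 0.02 = 0.000238
  QuickShip: 0.37 × 0.044 × 0.01 = 0.0001628
Normalizing constant = 0.0086958.
Largest term belongs to Arrow, so Arrow is most probable.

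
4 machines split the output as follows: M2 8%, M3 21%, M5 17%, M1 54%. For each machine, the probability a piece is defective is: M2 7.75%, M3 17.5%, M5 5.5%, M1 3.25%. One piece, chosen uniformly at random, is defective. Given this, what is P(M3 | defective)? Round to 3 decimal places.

By Bayes' rule, posterior ∝ prior × likelihood:
  M2: 0.08 × 0.0775 = 0.0062
  M3: 0.21 × 0.175 = 0.03675
  M5: 0.17 × 0.055 = 0.00935
  M1: 0.54 × 0.0325 = 0.01755
Sum = 0.06985.
P(M3 | evidence) = 0.03675 / 0.06985 ≈ 0.526.

0.526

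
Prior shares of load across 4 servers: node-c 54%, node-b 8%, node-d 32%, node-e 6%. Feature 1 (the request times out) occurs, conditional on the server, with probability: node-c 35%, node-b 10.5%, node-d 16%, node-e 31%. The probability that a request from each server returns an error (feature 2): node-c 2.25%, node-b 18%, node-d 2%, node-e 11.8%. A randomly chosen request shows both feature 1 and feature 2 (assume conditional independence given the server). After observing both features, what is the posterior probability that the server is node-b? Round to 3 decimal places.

Unnormalized posteriors (prior × likelihood):
  node-c: 0.54 × 0.35 × 0.0225 = 0.0042525
  node-b: 0.08 × 0.105 × 0.18 = 0.001512
  node-d: 0.32 × 0.16 × 0.02 = 0.001024
  node-e: 0.06 × 0.31 × 0.118 = 0.0021948
Sum = 0.0089833.
P(node-b | evidence) = 0.001512 / 0.0089833 ≈ 0.168.

0.168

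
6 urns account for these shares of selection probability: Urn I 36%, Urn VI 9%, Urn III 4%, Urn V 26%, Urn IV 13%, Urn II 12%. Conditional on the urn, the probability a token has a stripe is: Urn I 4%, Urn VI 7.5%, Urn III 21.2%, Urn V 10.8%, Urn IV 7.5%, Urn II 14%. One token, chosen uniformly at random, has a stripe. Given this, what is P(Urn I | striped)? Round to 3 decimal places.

By Bayes' rule, posterior ∝ prior × likelihood:
  Urn I: 0.36 × 0.04 = 0.0144
  Urn VI: 0.09 × 0.075 = 0.00675
  Urn III: 0.04 × 0.212 = 0.00848
  Urn V: 0.26 × 0.108 = 0.02808
  Urn IV: 0.13 × 0.075 = 0.00975
  Urn II: 0.12 × 0.14 = 0.0168
Normalizing constant = 0.08426.
P(Urn I | evidence) = 0.0144 / 0.08426 ≈ 0.171.

0.171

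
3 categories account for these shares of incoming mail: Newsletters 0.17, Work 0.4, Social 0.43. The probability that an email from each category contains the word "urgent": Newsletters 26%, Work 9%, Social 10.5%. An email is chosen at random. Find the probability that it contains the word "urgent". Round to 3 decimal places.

Prior × likelihood for each hypothesis:
  Newsletters: 0.17 × 0.26 = 0.0442
  Work: 0.4 × 0.09 = 0.036
  Social: 0.43 × 0.105 = 0.04515
P(urgent-flag) = 0.0442 + 0.036 + 0.04515 = 0.12535 → 0.125.

0.125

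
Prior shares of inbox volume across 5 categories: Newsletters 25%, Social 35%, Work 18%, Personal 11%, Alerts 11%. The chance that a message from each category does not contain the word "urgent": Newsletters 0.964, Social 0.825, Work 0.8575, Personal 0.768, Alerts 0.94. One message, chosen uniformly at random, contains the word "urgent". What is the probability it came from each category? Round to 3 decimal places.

Newsletters 0.070, Social 0.478, Work 0.200, Personal 0.199, Alerts 0.052

Taking complements, P(urgent-flag | each) = Newsletters 0.036, Social 0.175, Work 0.1425, Personal 0.232, Alerts 0.06.
Unnormalized posteriors (prior × likelihood):
  Newsletters: 0.25 × 0.036 = 0.009
  Social: 0.35 × 0.175 = 0.06125
  Work: 0.18 × 0.1425 = 0.02565
  Personal: 0.11 × 0.232 = 0.02552
  Alerts: 0.11 × 0.06 = 0.0066
Total = 0.12802.
P(Newsletters | urgent-flag) = 0.009/0.12802 ≈ 0.070
P(Social | urgent-flag) = 0.06125/0.12802 ≈ 0.478
P(Work | urgent-flag) = 0.02565/0.12802 ≈ 0.200
P(Personal | urgent-flag) = 0.02552/0.12802 ≈ 0.199
P(Alerts | urgent-flag) = 0.0066/0.12802 ≈ 0.052
(Check: 0.070+0.478+0.200+0.199+0.052 = 0.999.)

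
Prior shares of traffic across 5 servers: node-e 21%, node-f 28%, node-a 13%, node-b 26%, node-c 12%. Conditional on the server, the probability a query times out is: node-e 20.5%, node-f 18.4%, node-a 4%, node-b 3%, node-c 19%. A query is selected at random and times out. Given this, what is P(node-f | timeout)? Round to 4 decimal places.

0.3952

By Bayes' rule, posterior ∝ prior × likelihood:
  node-e: 0.21 × 0.205 = 0.04305
  node-f: 0.28 × 0.184 = 0.05152
  node-a: 0.13 × 0.04 = 0.0052
  node-b: 0.26 × 0.03 = 0.0078
  node-c: 0.12 × 0.19 = 0.0228
Sum = 0.13037.
P(node-f | evidence) = 0.05152 / 0.13037 ≈ 0.3952.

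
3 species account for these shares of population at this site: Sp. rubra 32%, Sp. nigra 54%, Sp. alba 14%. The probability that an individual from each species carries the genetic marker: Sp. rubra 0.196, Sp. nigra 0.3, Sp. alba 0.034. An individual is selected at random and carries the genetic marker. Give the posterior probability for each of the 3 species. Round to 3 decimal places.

By Bayes' rule, posterior ∝ prior × likelihood:
  Sp. rubra: 0.32 × 0.196 = 0.06272
  Sp. nigra: 0.54 × 0.3 = 0.162
  Sp. alba: 0.14 × 0.034 = 0.00476
Normalizing constant = 0.22948.
P(Sp. rubra | marker) = 0.06272/0.22948 ≈ 0.273
P(Sp. nigra | marker) = 0.162/0.22948 ≈ 0.706
P(Sp. alba | marker) = 0.00476/0.22948 ≈ 0.021

Sp. rubra 0.273, Sp. nigra 0.706, Sp. alba 0.021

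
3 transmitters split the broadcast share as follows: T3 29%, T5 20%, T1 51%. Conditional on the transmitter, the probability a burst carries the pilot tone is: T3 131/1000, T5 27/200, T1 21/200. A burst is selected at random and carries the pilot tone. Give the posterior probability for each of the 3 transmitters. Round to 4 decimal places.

Compute prior × likelihood for every hypothesis:
  T3: 0.29 × 0.131 = 0.03799
  T5: 0.2 × 0.135 = 0.027
  T1: 0.51 × 0.105 = 0.05355
Sum = 0.11854.
P(T3 | pilot) = 0.03799/0.11854 ≈ 0.3205
P(T5 | pilot) = 0.027/0.11854 ≈ 0.2278
P(T1 | pilot) = 0.05355/0.11854 ≈ 0.4517
(Check: 0.3205+0.2278+0.4517 = 1.0000.)

T3 0.3205, T5 0.2278, T1 0.4517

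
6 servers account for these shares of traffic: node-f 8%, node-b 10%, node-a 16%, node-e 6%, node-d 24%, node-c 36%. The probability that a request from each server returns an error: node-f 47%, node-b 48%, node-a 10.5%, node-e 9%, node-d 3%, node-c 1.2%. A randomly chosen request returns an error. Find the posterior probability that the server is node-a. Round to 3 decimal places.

Compute prior × likelihood for every hypothesis:
  node-f: 0.08 × 0.47 = 0.0376
  node-b: 0.1 × 0.48 = 0.048
  node-a: 0.16 × 0.105 = 0.0168
  node-e: 0.06 × 0.09 = 0.0054
  node-d: 0.24 × 0.03 = 0.0072
  node-c: 0.36 × 0.012 = 0.00432
Normalizing constant = 0.11932.
P(node-a | evidence) = 0.0168 / 0.11932 ≈ 0.141.

0.141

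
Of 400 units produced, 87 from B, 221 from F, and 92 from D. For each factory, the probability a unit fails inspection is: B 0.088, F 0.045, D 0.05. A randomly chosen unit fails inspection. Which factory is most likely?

By Bayes' rule, posterior ∝ prior × likelihood:
  B: 0.2175 × 0.088 = 0.01914
  F: 0.5525 × 0.045 = 0.0248625
  D: 0.23 × 0.05 = 0.0115
Normalizing constant = 0.0555025.
Largest term belongs to F, so F is most probable.

F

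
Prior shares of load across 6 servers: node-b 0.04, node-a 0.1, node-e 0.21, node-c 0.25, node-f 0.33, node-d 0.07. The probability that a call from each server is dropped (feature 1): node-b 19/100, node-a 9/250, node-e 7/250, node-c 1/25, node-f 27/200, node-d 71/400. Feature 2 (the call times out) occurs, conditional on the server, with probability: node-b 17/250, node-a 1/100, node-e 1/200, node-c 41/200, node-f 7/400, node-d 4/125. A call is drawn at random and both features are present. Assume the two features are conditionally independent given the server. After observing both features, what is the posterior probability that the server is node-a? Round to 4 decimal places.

By Bayes' rule, posterior ∝ prior × likelihood:
  node-b: 0.04 × 0.19 × 0.068 = 0.0005168
  node-a: 0.1 × 0.036 × 0.01 = 0.000036
  node-e: 0.21 × 0.028 × 0.005 = 0.0000294
  node-c: 0.25 × 0.04 × 0.205 = 0.00205
  node-f: 0.33 × 0.135 × 0.0175 = 0.000779625
  node-d: 0.07 × 0.1775 × 0.032 = 0.0003976
Normalizing constant = 0.003809425.
P(node-a | evidence) = 0.000036 / 0.003809425 ≈ 0.0095.

0.0095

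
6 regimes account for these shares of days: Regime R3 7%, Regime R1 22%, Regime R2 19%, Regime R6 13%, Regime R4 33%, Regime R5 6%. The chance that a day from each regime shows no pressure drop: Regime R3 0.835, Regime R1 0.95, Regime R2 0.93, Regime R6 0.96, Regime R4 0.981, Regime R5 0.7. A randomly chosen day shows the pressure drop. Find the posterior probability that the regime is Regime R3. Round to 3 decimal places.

Taking complements, P(drop | each) = Regime R3 0.165, Regime R1 0.05, Regime R2 0.07, Regime R6 0.04, Regime R4 0.019, Regime R5 0.3.
Unnormalized posteriors (prior × likelihood):
  Regime R3: 0.07 × 0.165 = 0.01155
  Regime R1: 0.22 × 0.05 = 0.011
  Regime R2: 0.19 × 0.07 = 0.0133
  Regime R6: 0.13 × 0.04 = 0.0052
  Regime R4: 0.33 × 0.019 = 0.00627
  Regime R5: 0.06 × 0.3 = 0.018
Sum = 0.06532.
P(Regime R3 | evidence) = 0.01155 / 0.06532 ≈ 0.177.

0.177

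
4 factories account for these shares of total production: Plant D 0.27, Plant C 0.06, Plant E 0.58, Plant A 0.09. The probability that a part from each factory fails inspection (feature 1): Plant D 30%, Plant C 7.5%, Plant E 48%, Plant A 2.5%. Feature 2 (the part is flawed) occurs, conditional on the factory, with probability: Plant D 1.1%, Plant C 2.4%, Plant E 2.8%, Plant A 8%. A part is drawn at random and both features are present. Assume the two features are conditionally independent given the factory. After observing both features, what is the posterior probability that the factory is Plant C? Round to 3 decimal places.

Compute prior × likelihood for every hypothesis:
  Plant D: 0.27 × 0.3 × 0.011 = 0.000891
  Plant C: 0.06 × 0.075 × 0.024 = 0.000108
  Plant E: 0.58 × 0.48 × 0.028 = 0.0077952
  Plant A: 0.09 × 0.025 × 0.08 = 0.00018
Normalizing constant = 0.0089742.
P(Plant C | evidence) = 0.000108 / 0.0089742 ≈ 0.012.

0.012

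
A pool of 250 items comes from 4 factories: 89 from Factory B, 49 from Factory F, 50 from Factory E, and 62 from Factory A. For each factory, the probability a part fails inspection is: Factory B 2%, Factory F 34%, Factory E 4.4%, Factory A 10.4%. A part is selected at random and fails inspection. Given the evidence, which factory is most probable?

By Bayes' rule, posterior ∝ prior × likelihood:
  Factory B: 0.356 × 0.02 = 0.00712
  Factory F: 0.196 × 0.34 = 0.06664
  Factory E: 0.2 × 0.044 = 0.0088
  Factory A: 0.248 × 0.104 = 0.025792
Sum = 0.108352.
Largest term belongs to Factory F, so Factory F is most probable.

Factory F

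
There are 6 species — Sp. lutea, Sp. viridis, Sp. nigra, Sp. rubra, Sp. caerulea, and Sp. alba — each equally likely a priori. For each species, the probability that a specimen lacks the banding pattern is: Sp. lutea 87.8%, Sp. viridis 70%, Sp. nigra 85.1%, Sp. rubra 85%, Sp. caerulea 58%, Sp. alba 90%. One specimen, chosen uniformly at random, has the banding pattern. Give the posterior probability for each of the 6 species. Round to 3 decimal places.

Taking complements, P(banded | each) = Sp. lutea 0.122, Sp. viridis 0.3, Sp. nigra 0.149, Sp. rubra 0.15, Sp. caerulea 0.42, Sp. alba 0.1.
Since the prior is uniform, the posterior is proportional to the likelihood:
  Sp. lutea: 0.122
  Sp. viridis: 0.3
  Sp. nigra: 0.149
  Sp. rubra: 0.15
  Sp. caerulea: 0.42
  Sp. alba: 0.1
Sum = 1.241.
P(Sp. lutea | banded) = 0.122/1.241 ≈ 0.098
P(Sp. viridis | banded) = 0.3/1.241 ≈ 0.242
P(Sp. nigra | banded) = 0.149/1.241 ≈ 0.120
P(Sp. rubra | banded) = 0.15/1.241 ≈ 0.121
P(Sp. caerulea | banded) = 0.42/1.241 ≈ 0.338
P(Sp. alba | banded) = 0.1/1.241 ≈ 0.081

Sp. lutea 0.098, Sp. viridis 0.242, Sp. nigra 0.120, Sp. rubra 0.121, Sp. caerulea 0.338, Sp. alba 0.081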